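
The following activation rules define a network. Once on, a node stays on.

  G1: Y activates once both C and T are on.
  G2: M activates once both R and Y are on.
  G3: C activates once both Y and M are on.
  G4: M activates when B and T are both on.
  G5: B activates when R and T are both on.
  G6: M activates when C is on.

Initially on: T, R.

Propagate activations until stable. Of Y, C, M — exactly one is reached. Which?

G5: R and T on → B on.
B and T are on, so M activates (G4).
Y would need C and T (G1), but C never turns on. C would need Y and M (G3), but Y never turns on.

M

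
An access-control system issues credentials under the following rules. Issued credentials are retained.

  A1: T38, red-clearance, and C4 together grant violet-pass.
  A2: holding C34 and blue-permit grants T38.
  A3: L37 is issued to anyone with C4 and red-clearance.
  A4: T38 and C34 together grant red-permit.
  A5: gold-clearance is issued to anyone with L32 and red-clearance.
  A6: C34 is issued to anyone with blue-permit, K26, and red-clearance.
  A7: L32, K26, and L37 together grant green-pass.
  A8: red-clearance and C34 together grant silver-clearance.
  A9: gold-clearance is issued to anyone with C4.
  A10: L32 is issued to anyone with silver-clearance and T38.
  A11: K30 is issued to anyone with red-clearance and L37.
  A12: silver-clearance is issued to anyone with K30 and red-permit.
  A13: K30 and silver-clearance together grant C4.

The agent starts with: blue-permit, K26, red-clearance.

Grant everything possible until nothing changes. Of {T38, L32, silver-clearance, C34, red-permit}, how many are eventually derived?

Holding blue-permit, K26, and red-clearance grants C34 (A6).
Holding red-clearance and C34 grants silver-clearance (A8).
Holding C34 and blue-permit grants T38 (A2).
Holding T38 and C34 grants red-permit (A4).
Holding silver-clearance and T38 grants L32 (A10).
T38: reached.
L32: reached.
silver-clearance: reached.
C34: reached.
red-permit: reached.
All 5 are reached.

5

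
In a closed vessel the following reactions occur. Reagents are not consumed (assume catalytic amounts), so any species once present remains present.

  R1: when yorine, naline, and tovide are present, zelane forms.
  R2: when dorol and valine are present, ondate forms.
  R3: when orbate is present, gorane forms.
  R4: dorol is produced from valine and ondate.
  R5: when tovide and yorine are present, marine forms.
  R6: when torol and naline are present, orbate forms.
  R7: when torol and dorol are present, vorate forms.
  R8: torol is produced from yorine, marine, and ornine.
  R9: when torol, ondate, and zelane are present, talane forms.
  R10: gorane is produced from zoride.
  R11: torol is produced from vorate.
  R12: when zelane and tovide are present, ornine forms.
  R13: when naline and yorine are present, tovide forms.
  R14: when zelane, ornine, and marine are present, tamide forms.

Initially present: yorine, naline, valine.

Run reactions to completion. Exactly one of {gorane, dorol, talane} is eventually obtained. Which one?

naline and yorine present → tovide forms (R13).
yorine, naline, and tovide present → zelane forms (R1).
tovide and yorine present → marine forms (R5).
zelane and tovide present → ornine forms (R12).
yorine, marine, and ornine present → torol forms (R8).
torol and naline present → orbate forms (R6).
orbate present → gorane forms (R3).
talane would need torol, ondate, and zelane (R9), but ondate never forms. dorol would need valine and ondate (R4), but ondate never forms.

gorane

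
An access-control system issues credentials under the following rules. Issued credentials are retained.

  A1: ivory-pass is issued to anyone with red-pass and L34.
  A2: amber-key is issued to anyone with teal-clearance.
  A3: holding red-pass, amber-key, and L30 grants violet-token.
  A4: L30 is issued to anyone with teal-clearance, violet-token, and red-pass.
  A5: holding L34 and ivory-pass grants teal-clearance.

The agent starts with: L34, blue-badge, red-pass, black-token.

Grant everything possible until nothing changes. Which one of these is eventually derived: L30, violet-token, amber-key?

amber-key

Holding red-pass and L34 grants ivory-pass (A1).
Holding L34 and ivory-pass grants teal-clearance (A5).
Holding teal-clearance grants amber-key (A2).
violet-token would need red-pass, amber-key, and L30 (A3), but L30 is never granted. L30 would need teal-clearance, violet-token, and red-pass (A4), but violet-token is never granted.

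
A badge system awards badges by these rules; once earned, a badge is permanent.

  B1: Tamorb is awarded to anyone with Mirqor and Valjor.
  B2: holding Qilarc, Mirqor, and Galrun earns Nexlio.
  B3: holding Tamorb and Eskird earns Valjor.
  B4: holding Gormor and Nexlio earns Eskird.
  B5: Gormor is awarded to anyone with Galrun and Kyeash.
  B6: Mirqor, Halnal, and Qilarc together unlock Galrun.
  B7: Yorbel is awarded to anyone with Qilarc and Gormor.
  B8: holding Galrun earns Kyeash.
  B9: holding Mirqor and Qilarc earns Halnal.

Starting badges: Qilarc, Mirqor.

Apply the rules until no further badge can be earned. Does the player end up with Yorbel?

With Mirqor and Qilarc, Halnal is earned (B9).
With Mirqor, Halnal, and Qilarc, Galrun is earned (B6).
With Galrun, Kyeash is earned (B8).
With Galrun and Kyeash, Gormor is earned (B5).
With Qilarc and Gormor, Yorbel is earned (B7).

Yes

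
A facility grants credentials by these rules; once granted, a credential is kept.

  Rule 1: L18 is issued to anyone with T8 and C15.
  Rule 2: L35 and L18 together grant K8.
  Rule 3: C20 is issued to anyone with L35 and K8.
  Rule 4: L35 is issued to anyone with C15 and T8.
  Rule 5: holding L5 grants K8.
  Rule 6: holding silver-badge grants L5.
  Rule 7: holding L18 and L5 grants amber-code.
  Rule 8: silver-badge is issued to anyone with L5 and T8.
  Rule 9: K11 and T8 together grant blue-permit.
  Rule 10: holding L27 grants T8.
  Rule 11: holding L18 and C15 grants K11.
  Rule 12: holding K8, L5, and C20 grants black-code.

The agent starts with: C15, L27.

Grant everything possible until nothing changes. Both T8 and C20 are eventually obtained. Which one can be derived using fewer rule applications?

T8: Holding L27 grants T8 (Rule 10). [1 rule application]
C20: Holding L27 grants T8 (Rule 10). Holding T8 and C15 grants L18 (Rule 1). Holding C15 and T8 grants L35 (Rule 4). Holding L35 and L18 grants K8 (Rule 2). Holding L35 and K8 grants C20 (Rule 3). [5 rule applications]
T8 needs fewer.

T8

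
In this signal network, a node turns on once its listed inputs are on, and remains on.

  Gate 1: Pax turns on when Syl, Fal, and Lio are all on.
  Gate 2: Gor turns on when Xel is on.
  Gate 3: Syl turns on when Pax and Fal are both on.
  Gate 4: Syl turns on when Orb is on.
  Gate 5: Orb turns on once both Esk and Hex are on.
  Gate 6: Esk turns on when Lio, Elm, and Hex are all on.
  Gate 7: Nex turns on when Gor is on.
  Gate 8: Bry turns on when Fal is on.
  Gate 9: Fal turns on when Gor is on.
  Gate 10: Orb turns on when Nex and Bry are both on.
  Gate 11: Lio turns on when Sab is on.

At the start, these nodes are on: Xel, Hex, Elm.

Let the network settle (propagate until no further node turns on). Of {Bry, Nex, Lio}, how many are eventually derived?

2

Gate 2: Xel on → Gor on.
Gate 9: Gor on → Fal on.
Gor is on, so Nex turns on (Gate 7).
Fal is on, so Bry turns on (Gate 8).
Bry: reached.
Nex: reached.
Lio would need Sab (Gate 11), but Sab never turns on.
Reached: Bry and Nex — 2 of the 3.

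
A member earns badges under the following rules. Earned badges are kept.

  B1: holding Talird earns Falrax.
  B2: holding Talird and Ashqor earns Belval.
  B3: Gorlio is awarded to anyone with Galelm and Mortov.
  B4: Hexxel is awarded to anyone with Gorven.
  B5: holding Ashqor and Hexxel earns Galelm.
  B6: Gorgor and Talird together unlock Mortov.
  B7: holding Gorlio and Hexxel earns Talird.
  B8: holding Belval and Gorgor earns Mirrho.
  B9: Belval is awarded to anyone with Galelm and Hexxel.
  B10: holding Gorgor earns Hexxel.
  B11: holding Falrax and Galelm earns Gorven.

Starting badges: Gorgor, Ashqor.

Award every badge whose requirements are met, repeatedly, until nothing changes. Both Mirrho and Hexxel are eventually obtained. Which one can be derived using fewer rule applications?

Hexxel

Hexxel: With Gorgor, Hexxel is earned (B10). [1 rule application]
Mirrho: With Gorgor, Hexxel is earned (B10). With Ashqor and Hexxel, Galelm is earned (B5). With Galelm and Hexxel, Belval is earned (B9). With Belval and Gorgor, Mirrho is earned (B8). [4 rule applications]
Hexxel needs fewer.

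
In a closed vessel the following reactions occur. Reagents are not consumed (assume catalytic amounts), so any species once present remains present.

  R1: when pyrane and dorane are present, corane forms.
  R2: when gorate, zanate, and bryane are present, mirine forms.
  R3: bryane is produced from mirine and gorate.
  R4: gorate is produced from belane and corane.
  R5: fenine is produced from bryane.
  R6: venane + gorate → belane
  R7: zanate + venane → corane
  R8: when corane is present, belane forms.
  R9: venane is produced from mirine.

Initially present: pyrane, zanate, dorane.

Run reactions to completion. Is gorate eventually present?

pyrane and dorane present → corane forms (R1).
corane present → belane forms (R8).
belane and corane present → gorate forms (R4).

Yes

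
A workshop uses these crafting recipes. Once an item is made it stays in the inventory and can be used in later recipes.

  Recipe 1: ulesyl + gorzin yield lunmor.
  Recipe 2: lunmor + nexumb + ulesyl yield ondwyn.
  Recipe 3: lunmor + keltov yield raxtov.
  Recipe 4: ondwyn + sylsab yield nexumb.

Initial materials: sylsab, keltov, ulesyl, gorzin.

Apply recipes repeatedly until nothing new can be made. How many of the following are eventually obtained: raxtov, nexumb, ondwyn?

1

Using Recipe 1, ulesyl and gorzin make lunmor.
Using Recipe 3, lunmor and keltov make raxtov.
raxtov: reached.
nexumb would need ondwyn and sylsab (Recipe 4), but ondwyn is never obtained.
ondwyn would need lunmor, nexumb, and ulesyl (Recipe 2), but nexumb is never obtained.
Reached: raxtov — 1 of the 3.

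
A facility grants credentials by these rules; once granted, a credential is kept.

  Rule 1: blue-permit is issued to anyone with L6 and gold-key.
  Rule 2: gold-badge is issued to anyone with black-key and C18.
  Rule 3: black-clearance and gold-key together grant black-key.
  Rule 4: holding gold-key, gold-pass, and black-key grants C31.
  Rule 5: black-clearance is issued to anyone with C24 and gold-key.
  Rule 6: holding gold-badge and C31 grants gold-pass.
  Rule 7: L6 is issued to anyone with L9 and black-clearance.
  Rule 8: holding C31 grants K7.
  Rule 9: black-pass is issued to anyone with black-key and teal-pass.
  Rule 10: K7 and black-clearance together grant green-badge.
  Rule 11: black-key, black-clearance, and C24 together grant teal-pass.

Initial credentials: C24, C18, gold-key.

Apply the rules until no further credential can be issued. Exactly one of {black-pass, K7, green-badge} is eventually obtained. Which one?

Holding C24 and gold-key grants black-clearance (Rule 5).
Holding black-clearance and gold-key grants black-key (Rule 3).
Holding black-key, black-clearance, and C24 grants teal-pass (Rule 11).
Holding black-key and teal-pass grants black-pass (Rule 9).
K7 would need C31 (Rule 8), but C31 is never granted. green-badge would need K7 and black-clearance (Rule 10), but K7 is never granted.

black-pass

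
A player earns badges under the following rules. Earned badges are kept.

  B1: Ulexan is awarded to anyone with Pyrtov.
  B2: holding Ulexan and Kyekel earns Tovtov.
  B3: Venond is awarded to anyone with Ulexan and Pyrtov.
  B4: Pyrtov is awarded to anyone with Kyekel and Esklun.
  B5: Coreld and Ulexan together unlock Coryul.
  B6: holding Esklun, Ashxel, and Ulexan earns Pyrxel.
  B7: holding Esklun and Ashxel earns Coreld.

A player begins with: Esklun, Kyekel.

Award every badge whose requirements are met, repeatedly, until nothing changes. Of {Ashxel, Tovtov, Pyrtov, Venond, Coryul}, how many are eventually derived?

With Kyekel and Esklun, Pyrtov is earned (B4).
With Pyrtov, Ulexan is earned (B1).
With Ulexan and Pyrtov, Venond is earned (B3).
With Ulexan and Kyekel, Tovtov is earned (B2).
No rule produces Ashxel, and it is not given.
Tovtov: reached.
Pyrtov: reached.
Venond: reached.
Coryul would need Coreld and Ulexan (B5), but Coreld is never earned.
Reached: Tovtov, Pyrtov, and Venond — 3 of the 5.

3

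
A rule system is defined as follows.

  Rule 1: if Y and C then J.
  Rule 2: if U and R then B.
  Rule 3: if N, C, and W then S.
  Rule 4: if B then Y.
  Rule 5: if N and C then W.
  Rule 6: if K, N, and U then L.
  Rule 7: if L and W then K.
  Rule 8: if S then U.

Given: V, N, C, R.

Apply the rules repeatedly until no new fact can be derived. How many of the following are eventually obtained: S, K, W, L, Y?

3

From N and C, Rule 5 gives W.
From N, C, and W, Rule 3 gives S.
From S, Rule 8 gives U.
U and R hold, so B follows (Rule 2).
B holds, so Y follows (Rule 4).
S: reached.
K would need L and W (Rule 7), but L is never established.
W: reached.
L would need K, N, and U (Rule 6), but K is never established.
Y: reached.
Reached: S, W, and Y — 3 of the 5.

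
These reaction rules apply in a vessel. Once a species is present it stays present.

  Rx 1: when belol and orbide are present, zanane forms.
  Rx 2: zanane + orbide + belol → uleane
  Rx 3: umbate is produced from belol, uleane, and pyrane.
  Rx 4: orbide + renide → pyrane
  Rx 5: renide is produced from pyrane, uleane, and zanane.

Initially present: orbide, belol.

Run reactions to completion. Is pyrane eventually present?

No

pyrane would need orbide and renide (Rx 4), but renide never forms.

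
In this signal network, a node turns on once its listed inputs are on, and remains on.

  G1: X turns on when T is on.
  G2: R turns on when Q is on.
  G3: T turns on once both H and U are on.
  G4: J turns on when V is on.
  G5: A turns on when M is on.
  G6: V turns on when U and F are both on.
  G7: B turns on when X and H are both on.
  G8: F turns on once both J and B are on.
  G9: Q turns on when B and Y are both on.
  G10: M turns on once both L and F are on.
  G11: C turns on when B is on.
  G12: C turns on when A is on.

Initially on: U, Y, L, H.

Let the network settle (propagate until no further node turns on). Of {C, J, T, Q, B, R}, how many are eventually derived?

5

H and U are on, so T turns on (G3).
G1: T on → X on.
X and H are on, so B turns on (G7).
G11: B on → C on.
B and Y are on, so Q turns on (G9).
G2: Q on → R on.
C: reached.
J would need V (G4), but V never turns on.
T: reached.
Q: reached.
B: reached.
R: reached.
Reached: C, T, Q, B, and R — 5 of the 6.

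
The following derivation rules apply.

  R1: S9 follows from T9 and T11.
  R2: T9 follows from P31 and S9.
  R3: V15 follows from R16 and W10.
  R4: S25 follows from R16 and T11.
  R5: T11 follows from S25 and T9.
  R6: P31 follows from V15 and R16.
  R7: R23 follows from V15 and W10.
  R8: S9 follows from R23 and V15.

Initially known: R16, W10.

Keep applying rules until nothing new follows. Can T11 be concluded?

T11 would need S25 and T9 (R5), but S25 is never established.

No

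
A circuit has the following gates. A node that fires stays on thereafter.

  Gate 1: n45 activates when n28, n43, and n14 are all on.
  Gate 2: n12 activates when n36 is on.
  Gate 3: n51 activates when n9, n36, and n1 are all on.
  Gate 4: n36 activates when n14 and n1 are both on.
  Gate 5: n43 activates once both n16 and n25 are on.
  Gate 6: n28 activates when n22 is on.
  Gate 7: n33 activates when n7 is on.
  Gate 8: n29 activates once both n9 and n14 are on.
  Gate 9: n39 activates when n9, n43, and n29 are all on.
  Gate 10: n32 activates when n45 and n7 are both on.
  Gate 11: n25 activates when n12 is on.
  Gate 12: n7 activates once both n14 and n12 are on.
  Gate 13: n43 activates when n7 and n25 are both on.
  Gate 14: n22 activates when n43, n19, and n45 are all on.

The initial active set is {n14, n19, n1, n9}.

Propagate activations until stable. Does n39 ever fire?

Gate 4: n14 and n1 on → n36 on.
n9 and n14 are on, so n29 activates (Gate 8).
n36 is on, so n12 activates (Gate 2).
n14 and n12 are on, so n7 activates (Gate 12).
Gate 11: n12 on → n25 on.
n7 and n25 are on, so n43 activates (Gate 13).
n9, n43, and n29 are on, so n39 activates (Gate 9).

Yes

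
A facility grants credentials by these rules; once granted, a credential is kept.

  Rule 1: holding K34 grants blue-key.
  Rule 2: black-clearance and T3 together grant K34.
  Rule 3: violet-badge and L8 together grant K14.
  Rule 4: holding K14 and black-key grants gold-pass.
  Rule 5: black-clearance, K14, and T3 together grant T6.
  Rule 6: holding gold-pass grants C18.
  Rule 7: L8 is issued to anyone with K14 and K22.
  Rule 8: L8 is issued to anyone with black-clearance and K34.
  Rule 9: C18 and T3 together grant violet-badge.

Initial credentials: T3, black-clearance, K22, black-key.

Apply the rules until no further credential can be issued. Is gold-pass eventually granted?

gold-pass would need K14 and black-key (Rule 4), but K14 is never granted.

No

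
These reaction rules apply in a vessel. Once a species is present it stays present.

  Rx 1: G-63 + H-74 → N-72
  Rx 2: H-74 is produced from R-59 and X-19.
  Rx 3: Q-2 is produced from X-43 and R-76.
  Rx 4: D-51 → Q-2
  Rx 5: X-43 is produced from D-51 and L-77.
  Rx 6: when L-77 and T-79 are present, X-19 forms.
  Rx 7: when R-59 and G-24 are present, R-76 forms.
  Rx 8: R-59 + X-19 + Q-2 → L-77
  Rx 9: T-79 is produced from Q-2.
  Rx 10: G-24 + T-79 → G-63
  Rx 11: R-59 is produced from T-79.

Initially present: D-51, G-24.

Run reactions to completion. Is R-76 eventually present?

Yes

D-51 present → Q-2 forms (Rx 4).
Q-2 present → T-79 forms (Rx 9).
T-79 present → R-59 forms (Rx 11).
R-59 and G-24 present → R-76 forms (Rx 7).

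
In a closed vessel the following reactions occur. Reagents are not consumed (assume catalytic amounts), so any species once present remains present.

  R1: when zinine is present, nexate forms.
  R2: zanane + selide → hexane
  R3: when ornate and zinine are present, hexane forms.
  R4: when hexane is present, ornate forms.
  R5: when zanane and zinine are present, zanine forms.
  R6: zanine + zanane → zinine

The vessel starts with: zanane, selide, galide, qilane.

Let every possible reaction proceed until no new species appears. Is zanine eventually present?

No

zanine would need zanane and zinine (R5), but zinine never forms.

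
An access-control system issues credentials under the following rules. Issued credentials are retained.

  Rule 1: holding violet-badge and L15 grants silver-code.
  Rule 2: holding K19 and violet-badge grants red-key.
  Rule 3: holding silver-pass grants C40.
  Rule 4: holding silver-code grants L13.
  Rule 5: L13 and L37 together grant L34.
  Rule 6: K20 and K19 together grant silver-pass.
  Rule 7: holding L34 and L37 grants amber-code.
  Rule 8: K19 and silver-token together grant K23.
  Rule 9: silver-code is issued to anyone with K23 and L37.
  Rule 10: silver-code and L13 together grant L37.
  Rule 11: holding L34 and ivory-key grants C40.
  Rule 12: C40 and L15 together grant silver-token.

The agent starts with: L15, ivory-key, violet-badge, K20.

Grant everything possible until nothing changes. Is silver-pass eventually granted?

No

silver-pass would need K20 and K19 (Rule 6), but K19 is never granted.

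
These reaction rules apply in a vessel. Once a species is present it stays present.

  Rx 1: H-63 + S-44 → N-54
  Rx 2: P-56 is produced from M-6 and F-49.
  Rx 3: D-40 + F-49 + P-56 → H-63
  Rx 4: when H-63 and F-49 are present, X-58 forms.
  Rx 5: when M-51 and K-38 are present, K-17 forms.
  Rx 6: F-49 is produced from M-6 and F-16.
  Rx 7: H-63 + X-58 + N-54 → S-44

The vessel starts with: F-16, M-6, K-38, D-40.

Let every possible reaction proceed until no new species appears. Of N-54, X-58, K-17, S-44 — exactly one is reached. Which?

X-58

M-6 and F-16 present → F-49 forms (Rx 6).
M-6 and F-49 present → P-56 forms (Rx 2).
D-40, F-49, and P-56 present → H-63 forms (Rx 3).
H-63 and F-49 present → X-58 forms (Rx 4).
N-54 would need H-63 and S-44 (Rx 1), but S-44 never forms. K-17 would need M-51 and K-38 (Rx 5), but M-51 never forms. S-44 would need H-63, X-58, and N-54 (Rx 7), but N-54 never forms.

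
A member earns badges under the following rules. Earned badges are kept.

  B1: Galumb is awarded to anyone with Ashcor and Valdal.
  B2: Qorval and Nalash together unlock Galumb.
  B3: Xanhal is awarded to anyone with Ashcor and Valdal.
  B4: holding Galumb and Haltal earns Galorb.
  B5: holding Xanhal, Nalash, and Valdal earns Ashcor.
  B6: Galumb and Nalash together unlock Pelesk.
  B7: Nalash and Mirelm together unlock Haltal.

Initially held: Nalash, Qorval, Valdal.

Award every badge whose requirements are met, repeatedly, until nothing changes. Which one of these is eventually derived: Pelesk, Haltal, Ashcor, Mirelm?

With Qorval and Nalash, Galumb is earned (B2).
With Galumb and Nalash, Pelesk is earned (B6).
Ashcor would need Xanhal, Nalash, and Valdal (B5), but Xanhal is never earned. Haltal would need Nalash and Mirelm (B7), but Mirelm is never earned. No rule produces Mirelm, and it is not given.

Pelesk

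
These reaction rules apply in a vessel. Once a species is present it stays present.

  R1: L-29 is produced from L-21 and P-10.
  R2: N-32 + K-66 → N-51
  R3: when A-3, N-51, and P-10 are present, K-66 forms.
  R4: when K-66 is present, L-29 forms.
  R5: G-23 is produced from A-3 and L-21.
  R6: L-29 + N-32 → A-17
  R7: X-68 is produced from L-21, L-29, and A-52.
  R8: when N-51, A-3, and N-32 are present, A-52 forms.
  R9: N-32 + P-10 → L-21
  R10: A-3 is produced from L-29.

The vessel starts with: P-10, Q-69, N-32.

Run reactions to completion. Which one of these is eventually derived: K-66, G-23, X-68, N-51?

G-23

N-32 and P-10 present → L-21 forms (R9).
L-21 and P-10 present → L-29 forms (R1).
L-29 present → A-3 forms (R10).
A-3 and L-21 present → G-23 forms (R5).
K-66 would need A-3, N-51, and P-10 (R3), but N-51 never forms. N-51 would need N-32 and K-66 (R2), but K-66 never forms. X-68 would need L-21, L-29, and A-52 (R7), but A-52 never forms.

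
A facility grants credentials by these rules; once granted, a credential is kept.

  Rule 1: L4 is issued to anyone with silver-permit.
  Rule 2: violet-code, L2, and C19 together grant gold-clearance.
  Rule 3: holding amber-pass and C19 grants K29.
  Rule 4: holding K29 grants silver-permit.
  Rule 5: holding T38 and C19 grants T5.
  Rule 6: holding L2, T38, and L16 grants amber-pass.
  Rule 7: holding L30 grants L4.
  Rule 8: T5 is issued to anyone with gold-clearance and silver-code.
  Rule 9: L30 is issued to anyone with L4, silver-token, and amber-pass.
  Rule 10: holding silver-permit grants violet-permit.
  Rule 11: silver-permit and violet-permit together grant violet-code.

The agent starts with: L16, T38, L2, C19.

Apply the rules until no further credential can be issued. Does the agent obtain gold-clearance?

Yes

Holding L2, T38, and L16 grants amber-pass (Rule 6).
Holding amber-pass and C19 grants K29 (Rule 3).
Holding K29 grants silver-permit (Rule 4).
Holding silver-permit grants violet-permit (Rule 10).
Holding silver-permit and violet-permit grants violet-code (Rule 11).
Holding violet-code, L2, and C19 grants gold-clearance (Rule 2).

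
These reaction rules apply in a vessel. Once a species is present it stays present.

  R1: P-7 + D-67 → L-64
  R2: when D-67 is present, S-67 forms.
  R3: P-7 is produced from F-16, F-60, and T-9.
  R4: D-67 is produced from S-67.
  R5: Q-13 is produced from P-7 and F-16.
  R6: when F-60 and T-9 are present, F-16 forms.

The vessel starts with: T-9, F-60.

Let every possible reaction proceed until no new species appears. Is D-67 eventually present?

D-67 would need S-67 (R4), but S-67 never forms.

No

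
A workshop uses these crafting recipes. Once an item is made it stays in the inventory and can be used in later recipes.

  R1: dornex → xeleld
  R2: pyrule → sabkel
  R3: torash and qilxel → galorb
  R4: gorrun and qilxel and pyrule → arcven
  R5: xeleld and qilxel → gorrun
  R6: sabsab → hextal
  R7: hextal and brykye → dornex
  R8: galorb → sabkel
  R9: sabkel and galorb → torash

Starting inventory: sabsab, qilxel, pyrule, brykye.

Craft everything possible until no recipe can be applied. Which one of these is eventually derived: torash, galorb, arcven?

Using R6, sabsab makes hextal.
hextal and brykye → dornex (R7).
Using R1, dornex makes xeleld.
xeleld and qilxel → gorrun (R5).
gorrun and qilxel and pyrule → arcven (R4).
torash would need sabkel and galorb (R9), but galorb is never obtained. galorb would need torash and qilxel (R3), but torash is never obtained.

arcven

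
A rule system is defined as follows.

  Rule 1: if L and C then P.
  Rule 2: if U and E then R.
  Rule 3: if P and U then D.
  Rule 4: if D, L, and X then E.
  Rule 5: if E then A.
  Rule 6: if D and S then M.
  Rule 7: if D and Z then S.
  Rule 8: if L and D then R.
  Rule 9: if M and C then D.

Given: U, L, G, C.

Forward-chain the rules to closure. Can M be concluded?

M would need D and S (Rule 6), but S is never established.

No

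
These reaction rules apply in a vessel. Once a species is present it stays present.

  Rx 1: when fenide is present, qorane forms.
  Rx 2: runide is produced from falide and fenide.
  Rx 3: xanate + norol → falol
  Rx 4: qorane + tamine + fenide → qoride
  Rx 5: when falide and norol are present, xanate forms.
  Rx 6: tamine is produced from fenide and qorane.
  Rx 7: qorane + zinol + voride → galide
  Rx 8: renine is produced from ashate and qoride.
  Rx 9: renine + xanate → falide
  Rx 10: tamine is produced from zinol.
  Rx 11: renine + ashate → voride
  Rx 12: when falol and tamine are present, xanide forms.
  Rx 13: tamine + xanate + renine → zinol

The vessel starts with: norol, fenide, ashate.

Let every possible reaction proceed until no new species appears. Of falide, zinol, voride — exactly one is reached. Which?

voride

fenide present → qorane forms (Rx 1).
fenide and qorane present → tamine forms (Rx 6).
qorane, tamine, and fenide present → qoride forms (Rx 4).
ashate and qoride present → renine forms (Rx 8).
renine and ashate present → voride forms (Rx 11).
falide would need renine and xanate (Rx 9), but xanate never forms. zinol would need tamine, xanate, and renine (Rx 13), but xanate never forms.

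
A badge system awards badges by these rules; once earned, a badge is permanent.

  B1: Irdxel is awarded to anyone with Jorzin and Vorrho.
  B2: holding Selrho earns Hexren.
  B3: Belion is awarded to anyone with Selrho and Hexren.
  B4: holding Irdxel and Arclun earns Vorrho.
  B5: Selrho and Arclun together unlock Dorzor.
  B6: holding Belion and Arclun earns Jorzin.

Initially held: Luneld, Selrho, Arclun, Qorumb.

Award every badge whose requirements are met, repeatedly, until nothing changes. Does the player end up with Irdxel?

Irdxel would need Jorzin and Vorrho (B1), but Vorrho is never earned.

No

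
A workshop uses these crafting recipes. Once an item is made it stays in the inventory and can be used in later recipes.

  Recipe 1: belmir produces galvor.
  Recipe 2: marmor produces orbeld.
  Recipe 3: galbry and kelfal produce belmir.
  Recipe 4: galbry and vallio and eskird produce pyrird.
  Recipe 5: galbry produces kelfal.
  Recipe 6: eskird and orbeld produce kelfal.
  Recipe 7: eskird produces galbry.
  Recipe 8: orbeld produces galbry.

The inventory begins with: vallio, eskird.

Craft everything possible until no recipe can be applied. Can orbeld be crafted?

orbeld would need marmor (Recipe 2), but marmor is never obtained.

No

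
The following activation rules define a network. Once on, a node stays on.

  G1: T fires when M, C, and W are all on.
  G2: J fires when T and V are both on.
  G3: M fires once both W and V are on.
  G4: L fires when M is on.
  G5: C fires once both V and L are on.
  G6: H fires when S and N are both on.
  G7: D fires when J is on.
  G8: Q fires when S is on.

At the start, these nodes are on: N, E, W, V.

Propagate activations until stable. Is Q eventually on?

Q would need S (G8), but S never turns on.

No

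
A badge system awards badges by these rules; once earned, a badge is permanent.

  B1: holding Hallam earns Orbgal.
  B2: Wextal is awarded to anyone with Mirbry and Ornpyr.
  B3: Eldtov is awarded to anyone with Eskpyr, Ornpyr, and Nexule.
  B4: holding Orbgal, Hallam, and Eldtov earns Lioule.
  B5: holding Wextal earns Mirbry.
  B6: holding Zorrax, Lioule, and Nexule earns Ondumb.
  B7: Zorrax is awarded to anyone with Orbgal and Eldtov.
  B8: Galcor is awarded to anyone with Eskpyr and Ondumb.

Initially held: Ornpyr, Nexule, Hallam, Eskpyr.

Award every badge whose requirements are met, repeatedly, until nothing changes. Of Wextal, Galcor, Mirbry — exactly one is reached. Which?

With Eskpyr, Ornpyr, and Nexule, Eldtov is earned (B3).
With Hallam, Orbgal is earned (B1).
With Orbgal, Hallam, and Eldtov, Lioule is earned (B4).
With Orbgal and Eldtov, Zorrax is earned (B7).
With Zorrax, Lioule, and Nexule, Ondumb is earned (B6).
With Eskpyr and Ondumb, Galcor is earned (B8).
Mirbry would need Wextal (B5), but Wextal is never earned. Wextal would need Mirbry and Ornpyr (B2), but Mirbry is never earned.

Galcor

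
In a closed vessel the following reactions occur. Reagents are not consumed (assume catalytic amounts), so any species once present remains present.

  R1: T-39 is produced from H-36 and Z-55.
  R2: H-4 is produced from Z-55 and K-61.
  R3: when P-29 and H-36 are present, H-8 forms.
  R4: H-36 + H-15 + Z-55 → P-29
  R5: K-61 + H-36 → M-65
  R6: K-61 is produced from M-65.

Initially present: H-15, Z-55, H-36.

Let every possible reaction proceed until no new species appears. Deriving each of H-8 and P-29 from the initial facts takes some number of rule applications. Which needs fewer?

P-29: H-36, H-15, and Z-55 present → P-29 forms (R4). [1 rule application]
H-8: H-36, H-15, and Z-55 present → P-29 forms (R4). P-29 and H-36 present → H-8 forms (R3). [2 rule applications]
P-29 needs fewer.

P-29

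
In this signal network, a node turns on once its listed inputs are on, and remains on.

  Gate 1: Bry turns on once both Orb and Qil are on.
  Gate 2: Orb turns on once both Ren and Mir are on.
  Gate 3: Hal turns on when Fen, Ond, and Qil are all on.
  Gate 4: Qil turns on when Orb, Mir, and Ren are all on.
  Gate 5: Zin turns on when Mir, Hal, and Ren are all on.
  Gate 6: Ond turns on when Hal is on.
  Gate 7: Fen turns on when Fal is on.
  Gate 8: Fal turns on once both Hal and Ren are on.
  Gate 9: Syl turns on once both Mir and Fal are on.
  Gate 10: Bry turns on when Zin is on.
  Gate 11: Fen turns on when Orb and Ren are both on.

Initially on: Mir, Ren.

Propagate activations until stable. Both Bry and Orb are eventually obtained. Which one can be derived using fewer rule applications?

Orb

Orb: Ren and Mir are on, so Orb turns on (Gate 2). [1 rule application]
Bry: Ren and Mir are on, so Orb turns on (Gate 2). Orb, Mir, and Ren are on, so Qil turns on (Gate 4). Orb and Qil are on, so Bry turns on (Gate 1). [3 rule applications]
Orb needs fewer.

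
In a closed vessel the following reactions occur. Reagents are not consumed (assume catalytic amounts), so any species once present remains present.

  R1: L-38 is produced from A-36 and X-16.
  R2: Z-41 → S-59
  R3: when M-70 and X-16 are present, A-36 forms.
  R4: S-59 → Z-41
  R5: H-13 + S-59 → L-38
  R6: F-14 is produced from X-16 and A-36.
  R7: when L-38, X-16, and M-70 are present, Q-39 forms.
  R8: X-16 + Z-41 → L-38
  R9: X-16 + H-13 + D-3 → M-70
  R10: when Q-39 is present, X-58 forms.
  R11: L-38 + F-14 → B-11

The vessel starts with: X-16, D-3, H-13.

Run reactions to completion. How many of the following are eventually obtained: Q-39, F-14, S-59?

2

X-16, H-13, and D-3 present → M-70 forms (R9).
M-70 and X-16 present → A-36 forms (R3).
A-36 and X-16 present → L-38 forms (R1).
X-16 and A-36 present → F-14 forms (R6).
L-38, X-16, and M-70 present → Q-39 forms (R7).
Q-39: reached.
F-14: reached.
S-59 would need Z-41 (R2), but Z-41 never forms.
Reached: Q-39 and F-14 — 2 of the 3.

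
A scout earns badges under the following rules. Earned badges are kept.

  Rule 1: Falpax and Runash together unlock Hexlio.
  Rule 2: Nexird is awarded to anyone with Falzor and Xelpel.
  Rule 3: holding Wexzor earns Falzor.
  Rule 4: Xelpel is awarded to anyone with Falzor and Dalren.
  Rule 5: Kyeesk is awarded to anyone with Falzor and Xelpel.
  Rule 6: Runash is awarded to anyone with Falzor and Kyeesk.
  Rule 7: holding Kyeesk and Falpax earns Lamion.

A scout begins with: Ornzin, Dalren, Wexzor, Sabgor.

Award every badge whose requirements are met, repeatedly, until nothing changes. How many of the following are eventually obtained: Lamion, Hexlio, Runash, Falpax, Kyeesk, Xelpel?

With Wexzor, Falzor is earned (Rule 3).
With Falzor and Dalren, Xelpel is earned (Rule 4).
With Falzor and Xelpel, Kyeesk is earned (Rule 5).
With Falzor and Kyeesk, Runash is earned (Rule 6).
Lamion would need Kyeesk and Falpax (Rule 7), but Falpax is never earned.
Hexlio would need Falpax and Runash (Rule 1), but Falpax is never earned.
Runash: reached.
No rule produces Falpax, and it is not given.
Kyeesk: reached.
Xelpel: reached.
Reached: Runash, Kyeesk, and Xelpel — 3 of the 6.

3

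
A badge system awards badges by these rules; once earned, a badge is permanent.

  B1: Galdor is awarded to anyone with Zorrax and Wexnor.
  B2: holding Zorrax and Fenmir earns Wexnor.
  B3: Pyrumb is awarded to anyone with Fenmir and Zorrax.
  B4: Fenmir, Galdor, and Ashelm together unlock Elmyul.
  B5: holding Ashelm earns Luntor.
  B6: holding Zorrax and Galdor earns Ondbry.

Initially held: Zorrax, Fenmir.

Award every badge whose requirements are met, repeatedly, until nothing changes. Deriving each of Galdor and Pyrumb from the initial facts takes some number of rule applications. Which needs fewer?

Pyrumb

Pyrumb: With Fenmir and Zorrax, Pyrumb is earned (B3). [1 rule application]
Galdor: With Zorrax and Fenmir, Wexnor is earned (B2). With Zorrax and Wexnor, Galdor is earned (B1). [2 rule applications]
Pyrumb needs fewer.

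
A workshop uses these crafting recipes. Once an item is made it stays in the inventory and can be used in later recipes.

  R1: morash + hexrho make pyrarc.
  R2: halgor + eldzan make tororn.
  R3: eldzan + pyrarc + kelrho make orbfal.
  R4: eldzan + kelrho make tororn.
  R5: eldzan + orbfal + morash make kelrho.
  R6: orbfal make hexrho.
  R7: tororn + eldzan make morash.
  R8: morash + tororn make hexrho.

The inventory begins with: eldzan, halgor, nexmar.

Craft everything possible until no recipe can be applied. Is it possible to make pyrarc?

Using R2, halgor and eldzan make tororn.
Using R7, tororn and eldzan make morash.
morash + tororn → hexrho (R8).
Using R1, morash and hexrho make pyrarc.

Yes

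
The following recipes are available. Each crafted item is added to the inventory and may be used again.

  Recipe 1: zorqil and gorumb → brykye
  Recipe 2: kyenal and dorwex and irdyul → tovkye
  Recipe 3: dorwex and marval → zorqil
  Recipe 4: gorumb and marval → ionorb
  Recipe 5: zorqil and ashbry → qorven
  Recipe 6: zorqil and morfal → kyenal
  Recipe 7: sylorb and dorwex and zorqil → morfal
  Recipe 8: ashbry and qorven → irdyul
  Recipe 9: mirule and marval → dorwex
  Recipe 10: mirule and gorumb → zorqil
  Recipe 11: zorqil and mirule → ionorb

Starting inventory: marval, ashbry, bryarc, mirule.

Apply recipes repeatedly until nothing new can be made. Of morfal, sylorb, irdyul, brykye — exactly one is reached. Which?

Using Recipe 9, mirule and marval make dorwex.
Using Recipe 3, dorwex and marval make zorqil.
zorqil and ashbry → qorven (Recipe 5).
ashbry and qorven → irdyul (Recipe 8).
brykye would need zorqil and gorumb (Recipe 1), but gorumb is never obtained. No rule produces sylorb, and it is not given. morfal would need sylorb, dorwex, and zorqil (Recipe 7), but sylorb is never obtained.

irdyul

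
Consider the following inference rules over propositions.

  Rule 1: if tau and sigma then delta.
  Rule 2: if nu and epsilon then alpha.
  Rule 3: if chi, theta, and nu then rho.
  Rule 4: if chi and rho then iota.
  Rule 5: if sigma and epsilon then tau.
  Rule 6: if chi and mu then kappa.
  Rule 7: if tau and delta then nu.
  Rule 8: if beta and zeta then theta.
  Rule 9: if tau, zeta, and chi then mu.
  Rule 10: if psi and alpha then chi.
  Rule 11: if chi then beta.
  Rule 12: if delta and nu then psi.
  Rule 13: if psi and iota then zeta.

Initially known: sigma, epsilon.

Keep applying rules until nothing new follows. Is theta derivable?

No

theta would need beta and zeta (Rule 8), but zeta is never established.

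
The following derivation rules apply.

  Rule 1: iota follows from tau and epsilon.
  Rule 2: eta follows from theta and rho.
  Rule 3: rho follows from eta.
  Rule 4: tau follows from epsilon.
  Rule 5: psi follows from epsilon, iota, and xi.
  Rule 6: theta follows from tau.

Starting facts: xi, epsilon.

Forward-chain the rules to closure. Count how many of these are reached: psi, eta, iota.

2

epsilon holds, so tau follows (Rule 4).
tau and epsilon hold, so iota follows (Rule 1).
epsilon, iota, and xi hold, so psi follows (Rule 5).
psi: reached.
eta would need theta and rho (Rule 2), but rho is never established.
iota: reached.
Reached: psi and iota — 2 of the 3.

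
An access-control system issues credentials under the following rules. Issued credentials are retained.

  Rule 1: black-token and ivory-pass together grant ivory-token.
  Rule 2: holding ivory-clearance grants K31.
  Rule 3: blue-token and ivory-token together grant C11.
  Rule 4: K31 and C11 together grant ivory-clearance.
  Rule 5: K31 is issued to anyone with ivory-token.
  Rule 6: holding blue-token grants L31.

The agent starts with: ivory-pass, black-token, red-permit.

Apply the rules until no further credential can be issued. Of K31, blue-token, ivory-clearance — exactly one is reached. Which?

K31

Holding black-token and ivory-pass grants ivory-token (Rule 1).
Holding ivory-token grants K31 (Rule 5).
No rule produces blue-token, and it is not given. ivory-clearance would need K31 and C11 (Rule 4), but C11 is never granted.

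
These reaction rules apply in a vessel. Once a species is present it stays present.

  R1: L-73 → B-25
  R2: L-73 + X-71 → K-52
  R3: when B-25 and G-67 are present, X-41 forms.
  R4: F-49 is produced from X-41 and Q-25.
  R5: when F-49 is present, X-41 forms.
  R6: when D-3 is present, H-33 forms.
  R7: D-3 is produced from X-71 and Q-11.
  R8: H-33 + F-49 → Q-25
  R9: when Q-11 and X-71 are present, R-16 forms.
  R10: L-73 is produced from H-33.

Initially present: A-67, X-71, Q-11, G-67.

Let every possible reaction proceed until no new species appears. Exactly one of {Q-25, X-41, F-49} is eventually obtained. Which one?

X-41

X-71 and Q-11 present → D-3 forms (R7).
D-3 present → H-33 forms (R6).
H-33 present → L-73 forms (R10).
L-73 present → B-25 forms (R1).
B-25 and G-67 present → X-41 forms (R3).
Q-25 would need H-33 and F-49 (R8), but F-49 never forms. F-49 would need X-41 and Q-25 (R4), but Q-25 never forms.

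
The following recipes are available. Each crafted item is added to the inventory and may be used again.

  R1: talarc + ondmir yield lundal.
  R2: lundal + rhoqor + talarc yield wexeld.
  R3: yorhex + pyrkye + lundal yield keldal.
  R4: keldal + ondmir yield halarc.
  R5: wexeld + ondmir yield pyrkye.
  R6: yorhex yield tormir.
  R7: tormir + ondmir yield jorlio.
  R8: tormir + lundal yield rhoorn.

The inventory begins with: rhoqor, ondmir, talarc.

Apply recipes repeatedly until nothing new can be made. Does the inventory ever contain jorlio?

jorlio would need tormir and ondmir (R7), but tormir is never obtained.

No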